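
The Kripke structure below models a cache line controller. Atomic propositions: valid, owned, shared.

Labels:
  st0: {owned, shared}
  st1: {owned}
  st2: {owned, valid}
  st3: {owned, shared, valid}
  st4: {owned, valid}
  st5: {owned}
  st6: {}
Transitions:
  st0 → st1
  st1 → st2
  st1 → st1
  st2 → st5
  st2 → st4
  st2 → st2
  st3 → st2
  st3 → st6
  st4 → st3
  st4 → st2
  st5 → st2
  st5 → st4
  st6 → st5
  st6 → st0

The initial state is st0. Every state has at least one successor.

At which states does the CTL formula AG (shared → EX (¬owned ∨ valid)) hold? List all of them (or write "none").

none

States satisfying shared → EX (¬owned ∨ valid): {st1, st2, st3, st4, st5, st6}.
States satisfying AG (shared → EX (¬owned ∨ valid)): ∅.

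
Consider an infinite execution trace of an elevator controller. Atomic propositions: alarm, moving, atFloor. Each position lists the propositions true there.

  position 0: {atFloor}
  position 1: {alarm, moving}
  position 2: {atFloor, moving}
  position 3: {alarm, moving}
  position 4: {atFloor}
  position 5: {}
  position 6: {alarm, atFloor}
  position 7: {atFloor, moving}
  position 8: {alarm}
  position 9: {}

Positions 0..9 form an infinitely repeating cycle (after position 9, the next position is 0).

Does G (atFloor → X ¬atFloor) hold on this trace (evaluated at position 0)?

No

atFloor → X ¬atFloor must hold at every position from 0 onward. It fails at position 6, so G (atFloor → X ¬atFloor) is false.
Positions where atFloor holds: 0, 2, 4, 6, 7.
Check X ¬atFloor at each: 0→ok, 2→ok, 4→ok, 6→fails, 7→ok.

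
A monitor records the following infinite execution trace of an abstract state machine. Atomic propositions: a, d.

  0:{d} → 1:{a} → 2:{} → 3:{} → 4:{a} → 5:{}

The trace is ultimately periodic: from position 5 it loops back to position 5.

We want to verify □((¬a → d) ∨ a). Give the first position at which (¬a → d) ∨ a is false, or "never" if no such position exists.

2

Check (¬a → d) ∨ a at each position in order: 0 ✓, 1 ✓.
At position 2 the labels are {}, so (¬a → d) ∨ a is false there. This is the first violation.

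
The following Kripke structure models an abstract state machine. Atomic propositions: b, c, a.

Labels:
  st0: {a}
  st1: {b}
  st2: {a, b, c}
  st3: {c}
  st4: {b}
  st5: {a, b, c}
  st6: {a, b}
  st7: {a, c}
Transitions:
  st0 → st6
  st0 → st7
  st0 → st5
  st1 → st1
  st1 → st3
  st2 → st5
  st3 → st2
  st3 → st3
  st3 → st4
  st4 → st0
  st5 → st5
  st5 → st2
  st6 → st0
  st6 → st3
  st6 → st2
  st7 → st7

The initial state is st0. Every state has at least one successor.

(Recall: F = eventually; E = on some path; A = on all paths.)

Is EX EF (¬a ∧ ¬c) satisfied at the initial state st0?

States satisfying EF (¬a ∧ ¬c): {st0, st1, st3, st4, st6}.
States satisfying EX EF (¬a ∧ ¬c): {st0, st1, st3, st4, st6}.
st0 ∈ Sat(EX EF (¬a ∧ ¬c)).

Satisfied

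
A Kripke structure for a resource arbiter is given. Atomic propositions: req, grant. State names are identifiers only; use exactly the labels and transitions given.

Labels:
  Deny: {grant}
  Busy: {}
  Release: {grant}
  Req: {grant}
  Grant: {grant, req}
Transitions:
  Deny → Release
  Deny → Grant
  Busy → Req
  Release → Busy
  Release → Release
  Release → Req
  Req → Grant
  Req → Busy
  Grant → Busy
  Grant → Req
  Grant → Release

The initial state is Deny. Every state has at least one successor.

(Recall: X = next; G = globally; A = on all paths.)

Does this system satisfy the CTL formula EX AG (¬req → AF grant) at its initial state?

Satisfied

States satisfying AG (¬req → AF grant): {Deny, Busy, Release, Req, Grant}.
States satisfying EX AG (¬req → AF grant): {Deny, Busy, Release, Req, Grant}.
Deny ∈ Sat(EX AG (¬req → AF grant)).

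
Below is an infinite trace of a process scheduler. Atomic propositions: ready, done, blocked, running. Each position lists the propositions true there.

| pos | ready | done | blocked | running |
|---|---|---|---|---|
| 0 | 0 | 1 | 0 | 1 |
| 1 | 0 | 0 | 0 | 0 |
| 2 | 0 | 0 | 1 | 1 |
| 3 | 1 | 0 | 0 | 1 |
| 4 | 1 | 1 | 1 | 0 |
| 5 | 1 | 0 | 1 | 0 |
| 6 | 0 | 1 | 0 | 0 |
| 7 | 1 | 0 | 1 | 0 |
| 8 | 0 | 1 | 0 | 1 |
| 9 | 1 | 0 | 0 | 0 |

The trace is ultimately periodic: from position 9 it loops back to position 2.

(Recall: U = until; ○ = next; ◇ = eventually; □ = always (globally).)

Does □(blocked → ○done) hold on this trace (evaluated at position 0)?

Violated

blocked → ○done must hold at every position from 0 onward. It fails at position 2, so □(blocked → ○done) is false.
Positions where blocked holds: 2, 4, 5, 7.
Check ○done at each: 2→fails, 4→fails, 5→ok, 7→ok.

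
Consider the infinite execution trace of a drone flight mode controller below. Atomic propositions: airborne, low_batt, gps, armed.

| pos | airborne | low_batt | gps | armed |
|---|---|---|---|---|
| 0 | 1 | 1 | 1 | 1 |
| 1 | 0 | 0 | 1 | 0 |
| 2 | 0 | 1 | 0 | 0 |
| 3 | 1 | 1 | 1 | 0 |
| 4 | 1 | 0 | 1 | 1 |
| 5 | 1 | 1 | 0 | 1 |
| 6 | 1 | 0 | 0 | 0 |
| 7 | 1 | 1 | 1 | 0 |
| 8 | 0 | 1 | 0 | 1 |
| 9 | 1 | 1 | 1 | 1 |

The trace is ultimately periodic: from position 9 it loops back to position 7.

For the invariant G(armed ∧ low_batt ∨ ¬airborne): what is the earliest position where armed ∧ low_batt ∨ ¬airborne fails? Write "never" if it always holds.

Check armed ∧ low_batt ∨ ¬airborne at each position in order: 0 ✓, 1 ✓, 2 ✓.
At position 3 the labels are {airborne, gps, low_batt}, so armed ∧ low_batt ∨ ¬airborne is false there. This is the first violation.

3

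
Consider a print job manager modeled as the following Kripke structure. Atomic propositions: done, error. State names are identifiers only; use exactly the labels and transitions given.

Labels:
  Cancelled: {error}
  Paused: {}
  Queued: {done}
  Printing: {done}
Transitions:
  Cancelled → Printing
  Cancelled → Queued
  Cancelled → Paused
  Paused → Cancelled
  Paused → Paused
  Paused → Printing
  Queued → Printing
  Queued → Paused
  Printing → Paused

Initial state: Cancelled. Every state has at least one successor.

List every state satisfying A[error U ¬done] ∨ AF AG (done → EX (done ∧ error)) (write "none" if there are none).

States satisfying error: {Cancelled}.
States satisfying ¬done: {Cancelled, Paused}.
States satisfying A[error U ¬done]: {Cancelled, Paused}.
States satisfying AG (done → EX (done ∧ error)): ∅.
States satisfying AF AG (done → EX (done ∧ error)): ∅.
States satisfying A[error U ¬done] ∨ AF AG (done → EX (done ∧ error)): {Cancelled, Paused}.

{Cancelled, Paused}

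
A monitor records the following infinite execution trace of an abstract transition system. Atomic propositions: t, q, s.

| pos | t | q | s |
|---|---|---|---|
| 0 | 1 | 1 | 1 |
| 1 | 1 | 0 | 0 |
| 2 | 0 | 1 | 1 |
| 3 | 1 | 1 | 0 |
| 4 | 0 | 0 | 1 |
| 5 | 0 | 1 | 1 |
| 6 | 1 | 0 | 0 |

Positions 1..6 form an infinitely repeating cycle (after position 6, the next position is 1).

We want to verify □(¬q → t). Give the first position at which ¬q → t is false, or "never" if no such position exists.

4

Check ¬q → t at each position in order: 0 ✓, 1 ✓, 2 ✓, 3 ✓.
At position 4 the labels are {s}, so ¬q → t is false there. This is the first violation.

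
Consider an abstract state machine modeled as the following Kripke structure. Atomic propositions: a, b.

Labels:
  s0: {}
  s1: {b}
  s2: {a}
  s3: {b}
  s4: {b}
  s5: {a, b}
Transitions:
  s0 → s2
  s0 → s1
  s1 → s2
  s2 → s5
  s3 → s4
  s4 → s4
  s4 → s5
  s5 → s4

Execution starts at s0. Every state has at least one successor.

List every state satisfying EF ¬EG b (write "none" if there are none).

{s0, s1, s2}

States satisfying ¬EG b: {s0, s1, s2}.
States satisfying EF ¬EG b: {s0, s1, s2}.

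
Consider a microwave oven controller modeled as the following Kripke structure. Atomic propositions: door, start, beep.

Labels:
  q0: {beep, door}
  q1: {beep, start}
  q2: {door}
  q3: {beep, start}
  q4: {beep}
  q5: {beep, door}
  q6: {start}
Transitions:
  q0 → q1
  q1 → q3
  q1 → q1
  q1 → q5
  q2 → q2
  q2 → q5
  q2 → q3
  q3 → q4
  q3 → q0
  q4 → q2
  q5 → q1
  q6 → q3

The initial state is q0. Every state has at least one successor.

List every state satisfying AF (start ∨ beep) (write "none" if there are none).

{q0, q1, q3, q4, q5, q6}

States satisfying start ∨ beep: {q0, q1, q3, q4, q5, q6}.
States satisfying AF (start ∨ beep): {q0, q1, q3, q4, q5, q6}.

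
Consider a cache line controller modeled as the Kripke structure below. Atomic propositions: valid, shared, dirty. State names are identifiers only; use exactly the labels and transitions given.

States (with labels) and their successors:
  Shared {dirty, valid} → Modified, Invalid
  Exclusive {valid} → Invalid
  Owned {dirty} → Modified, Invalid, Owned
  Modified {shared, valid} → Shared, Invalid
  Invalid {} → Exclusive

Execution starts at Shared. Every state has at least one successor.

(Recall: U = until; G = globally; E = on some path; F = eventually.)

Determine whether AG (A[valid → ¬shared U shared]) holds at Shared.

States satisfying A[valid → ¬shared U shared]: {Modified}.
States satisfying AG (A[valid → ¬shared U shared]): ∅.
Exclusive is reachable from Shared and violates A[valid → ¬shared U shared], so AG fails at Shared.
Shared ∉ Sat(AG (A[valid → ¬shared U shared])).

Violated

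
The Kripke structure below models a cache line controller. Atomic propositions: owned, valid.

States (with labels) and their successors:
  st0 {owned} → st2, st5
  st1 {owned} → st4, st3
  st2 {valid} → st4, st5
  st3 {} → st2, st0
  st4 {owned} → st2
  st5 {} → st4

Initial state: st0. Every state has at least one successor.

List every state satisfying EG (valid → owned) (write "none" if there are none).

none

States satisfying valid → owned: {st0, st1, st3, st4, st5}.
States satisfying EG (valid → owned): ∅.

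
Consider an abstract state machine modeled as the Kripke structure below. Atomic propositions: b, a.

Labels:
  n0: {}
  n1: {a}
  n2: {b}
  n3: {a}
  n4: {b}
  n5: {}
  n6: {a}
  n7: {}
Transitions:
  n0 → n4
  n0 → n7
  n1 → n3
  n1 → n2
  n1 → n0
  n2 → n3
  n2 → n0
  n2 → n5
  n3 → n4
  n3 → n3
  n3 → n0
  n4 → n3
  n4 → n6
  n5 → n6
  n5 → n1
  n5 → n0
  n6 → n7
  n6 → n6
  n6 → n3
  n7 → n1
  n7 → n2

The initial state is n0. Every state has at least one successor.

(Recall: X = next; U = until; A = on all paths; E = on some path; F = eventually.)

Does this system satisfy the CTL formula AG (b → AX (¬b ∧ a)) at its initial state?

Violated

States satisfying b → AX (¬b ∧ a): {n0, n1, n3, n4, n5, n6, n7}.
States satisfying AG (b → AX (¬b ∧ a)): ∅.
n2 is reachable from n0 and violates b → AX (¬b ∧ a), so AG fails at n0.
n0 ∉ Sat(AG (b → AX (¬b ∧ a))).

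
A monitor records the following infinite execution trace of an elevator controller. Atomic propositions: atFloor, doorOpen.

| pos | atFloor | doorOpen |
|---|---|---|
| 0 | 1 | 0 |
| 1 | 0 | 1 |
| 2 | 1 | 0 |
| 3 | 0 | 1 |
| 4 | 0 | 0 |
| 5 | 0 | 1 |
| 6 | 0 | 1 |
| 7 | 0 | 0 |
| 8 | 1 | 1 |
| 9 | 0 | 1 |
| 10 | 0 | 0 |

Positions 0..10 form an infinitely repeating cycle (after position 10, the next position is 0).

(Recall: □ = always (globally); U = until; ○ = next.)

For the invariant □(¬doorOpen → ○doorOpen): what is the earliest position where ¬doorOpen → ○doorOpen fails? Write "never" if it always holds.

10

Check ¬doorOpen → ○doorOpen at each position in order: 0 ✓, 1 ✓, 2 ✓, 3 ✓, 4 ✓, 5 ✓, 6 ✓, 7 ✓, 8 ✓, 9 ✓.
At position 10 the labels are {} and the next position 0 has {atFloor}, so ¬doorOpen → ○doorOpen is false there. This is the first violation.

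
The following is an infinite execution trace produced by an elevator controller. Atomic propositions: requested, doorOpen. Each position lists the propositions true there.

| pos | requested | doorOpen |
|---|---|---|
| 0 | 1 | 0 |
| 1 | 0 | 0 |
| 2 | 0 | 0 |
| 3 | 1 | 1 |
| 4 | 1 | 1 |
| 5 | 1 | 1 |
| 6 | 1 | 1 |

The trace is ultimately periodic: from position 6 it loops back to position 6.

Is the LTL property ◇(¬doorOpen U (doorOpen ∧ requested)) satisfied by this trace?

Holds

¬doorOpen U (doorOpen ∧ requested) holds at position 0, which is reachable from 0, so ◇(¬doorOpen U (doorOpen ∧ requested)) holds.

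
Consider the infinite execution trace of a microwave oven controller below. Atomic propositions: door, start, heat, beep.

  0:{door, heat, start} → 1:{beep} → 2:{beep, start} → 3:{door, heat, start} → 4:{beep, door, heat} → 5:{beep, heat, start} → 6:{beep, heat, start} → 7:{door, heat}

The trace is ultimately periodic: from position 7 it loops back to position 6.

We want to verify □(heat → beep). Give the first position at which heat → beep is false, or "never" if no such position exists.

At position 0 the labels are {door, heat, start}, so heat → beep is false there. This is the first violation.

0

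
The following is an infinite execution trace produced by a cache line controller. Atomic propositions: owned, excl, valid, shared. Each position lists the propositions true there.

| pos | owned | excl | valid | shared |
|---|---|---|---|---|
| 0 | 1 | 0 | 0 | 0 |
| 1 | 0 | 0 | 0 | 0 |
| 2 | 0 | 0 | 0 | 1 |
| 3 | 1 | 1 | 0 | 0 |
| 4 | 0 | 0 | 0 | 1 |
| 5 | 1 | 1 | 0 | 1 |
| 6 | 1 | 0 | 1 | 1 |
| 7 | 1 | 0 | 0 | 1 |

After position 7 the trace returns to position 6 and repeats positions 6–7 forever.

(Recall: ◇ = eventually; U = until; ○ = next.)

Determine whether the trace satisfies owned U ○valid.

Walking from position 0: at position 1, ○valid has not yet held and owned fails, so owned U ○valid is false.

No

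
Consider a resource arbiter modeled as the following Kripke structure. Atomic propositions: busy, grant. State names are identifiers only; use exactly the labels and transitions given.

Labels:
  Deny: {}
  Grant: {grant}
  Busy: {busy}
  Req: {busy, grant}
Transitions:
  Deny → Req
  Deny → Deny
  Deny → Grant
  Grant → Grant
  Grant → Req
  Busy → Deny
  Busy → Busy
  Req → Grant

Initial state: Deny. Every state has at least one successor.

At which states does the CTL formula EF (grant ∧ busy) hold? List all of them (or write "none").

States satisfying grant ∧ busy: {Req}.
States satisfying EF (grant ∧ busy): {Deny, Grant, Busy, Req}.

{Deny, Grant, Busy, Req}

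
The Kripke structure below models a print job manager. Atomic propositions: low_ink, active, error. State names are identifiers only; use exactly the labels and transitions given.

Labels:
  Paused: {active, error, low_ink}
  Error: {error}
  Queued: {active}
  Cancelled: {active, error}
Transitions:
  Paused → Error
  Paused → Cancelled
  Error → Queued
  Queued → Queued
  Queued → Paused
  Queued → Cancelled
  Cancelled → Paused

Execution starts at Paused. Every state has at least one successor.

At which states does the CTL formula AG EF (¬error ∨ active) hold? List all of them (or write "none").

States satisfying EF (¬error ∨ active): {Paused, Error, Queued, Cancelled}.
States satisfying AG EF (¬error ∨ active): {Paused, Error, Queued, Cancelled}.

{Paused, Error, Queued, Cancelled}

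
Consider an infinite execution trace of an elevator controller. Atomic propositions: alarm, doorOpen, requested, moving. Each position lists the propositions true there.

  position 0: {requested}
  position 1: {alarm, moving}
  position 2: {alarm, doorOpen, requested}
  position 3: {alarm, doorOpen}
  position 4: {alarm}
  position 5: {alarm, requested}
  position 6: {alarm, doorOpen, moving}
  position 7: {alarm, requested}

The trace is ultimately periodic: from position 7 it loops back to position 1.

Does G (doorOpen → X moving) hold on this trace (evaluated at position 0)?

doorOpen → X moving must hold at every position from 0 onward. It fails at position 2, so G (doorOpen → X moving) is false.
Positions where doorOpen holds: 2, 3, 6.
Check X moving at each: 2→fails, 3→fails, 6→fails.

Violated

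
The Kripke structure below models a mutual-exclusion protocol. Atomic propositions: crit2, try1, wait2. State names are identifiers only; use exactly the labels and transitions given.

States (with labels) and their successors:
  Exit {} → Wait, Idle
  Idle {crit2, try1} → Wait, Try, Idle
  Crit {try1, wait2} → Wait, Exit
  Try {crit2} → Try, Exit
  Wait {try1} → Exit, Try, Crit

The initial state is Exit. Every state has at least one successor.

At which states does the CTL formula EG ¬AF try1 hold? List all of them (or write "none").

{Try}

States satisfying ¬AF try1: {Try}.
States satisfying EG ¬AF try1: {Try}.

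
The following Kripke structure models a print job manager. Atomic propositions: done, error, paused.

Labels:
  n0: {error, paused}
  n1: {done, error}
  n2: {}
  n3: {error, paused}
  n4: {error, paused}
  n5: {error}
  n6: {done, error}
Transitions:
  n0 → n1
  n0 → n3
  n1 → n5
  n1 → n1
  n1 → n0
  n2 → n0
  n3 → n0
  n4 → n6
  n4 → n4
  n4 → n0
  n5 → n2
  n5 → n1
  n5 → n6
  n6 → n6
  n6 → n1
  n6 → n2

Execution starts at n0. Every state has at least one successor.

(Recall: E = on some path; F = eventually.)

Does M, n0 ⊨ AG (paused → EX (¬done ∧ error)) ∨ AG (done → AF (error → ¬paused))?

Yes

States satisfying paused → EX (¬done ∧ error): {n0, n1, n2, n3, n4, n5, n6}.
States satisfying AG (paused → EX (¬done ∧ error)): {n0, n1, n2, n3, n4, n5, n6}.
States satisfying done → AF (error → ¬paused): {n0, n1, n2, n3, n4, n5, n6}.
States satisfying AG (done → AF (error → ¬paused)): {n0, n1, n2, n3, n4, n5, n6}.
States satisfying AG (paused → EX (¬done ∧ error)) ∨ AG (done → AF (error → ¬paused)): {n0, n1, n2, n3, n4, n5, n6}.
n0 ∈ Sat(AG (paused → EX (¬done ∧ error)) ∨ AG (done → AF (error → ¬paused))).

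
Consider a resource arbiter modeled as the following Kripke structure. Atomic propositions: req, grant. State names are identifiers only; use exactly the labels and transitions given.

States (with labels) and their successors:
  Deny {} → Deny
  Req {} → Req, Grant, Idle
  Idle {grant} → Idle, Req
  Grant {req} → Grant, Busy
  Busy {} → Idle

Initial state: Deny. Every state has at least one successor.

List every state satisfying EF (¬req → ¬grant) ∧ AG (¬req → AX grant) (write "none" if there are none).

none

States satisfying ¬req → ¬grant: {Deny, Req, Grant, Busy}.
States satisfying EF (¬req → ¬grant): {Deny, Req, Idle, Grant, Busy}.
States satisfying ¬req → AX grant: {Grant, Busy}.
States satisfying AG (¬req → AX grant): ∅.
States satisfying EF (¬req → ¬grant) ∧ AG (¬req → AX grant): ∅.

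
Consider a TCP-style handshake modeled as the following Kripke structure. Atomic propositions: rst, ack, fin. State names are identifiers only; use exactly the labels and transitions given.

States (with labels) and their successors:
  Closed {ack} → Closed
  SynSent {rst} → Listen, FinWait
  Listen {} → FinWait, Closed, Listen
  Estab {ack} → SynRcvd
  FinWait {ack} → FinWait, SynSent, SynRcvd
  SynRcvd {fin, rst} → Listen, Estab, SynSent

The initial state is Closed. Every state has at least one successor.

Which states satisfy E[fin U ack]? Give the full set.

{Closed, Estab, FinWait, SynRcvd}

States satisfying fin: {SynRcvd}.
States satisfying ack: {Closed, Estab, FinWait}.
States satisfying E[fin U ack]: {Closed, Estab, FinWait, SynRcvd}.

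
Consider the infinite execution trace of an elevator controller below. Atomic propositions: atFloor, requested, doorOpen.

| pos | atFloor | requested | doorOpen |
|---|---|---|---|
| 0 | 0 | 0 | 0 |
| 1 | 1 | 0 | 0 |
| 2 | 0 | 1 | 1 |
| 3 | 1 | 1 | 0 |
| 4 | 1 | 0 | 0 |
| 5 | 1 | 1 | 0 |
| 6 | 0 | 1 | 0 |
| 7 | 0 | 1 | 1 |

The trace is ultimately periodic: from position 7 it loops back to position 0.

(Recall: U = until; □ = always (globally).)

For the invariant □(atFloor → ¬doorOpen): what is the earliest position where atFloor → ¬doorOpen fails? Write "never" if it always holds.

never

atFloor → ¬doorOpen holds at every position 0..7, and those are all the positions the trace ever visits, so the invariant □(atFloor → ¬doorOpen) is never violated.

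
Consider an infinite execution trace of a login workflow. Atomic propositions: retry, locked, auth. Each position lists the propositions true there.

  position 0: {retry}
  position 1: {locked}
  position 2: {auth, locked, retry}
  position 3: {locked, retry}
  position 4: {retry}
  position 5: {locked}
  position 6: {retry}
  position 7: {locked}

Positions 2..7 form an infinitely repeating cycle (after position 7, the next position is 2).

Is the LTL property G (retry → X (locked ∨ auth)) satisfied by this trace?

retry → X (locked ∨ auth) must hold at every position from 0 onward. It fails at position 3, so G (retry → X (locked ∨ auth)) is false.
Positions where retry holds: 0, 2, 3, 4, 6.
Check X (locked ∨ auth) at each: 0→ok, 2→ok, 3→fails, 4→ok, 6→ok.

No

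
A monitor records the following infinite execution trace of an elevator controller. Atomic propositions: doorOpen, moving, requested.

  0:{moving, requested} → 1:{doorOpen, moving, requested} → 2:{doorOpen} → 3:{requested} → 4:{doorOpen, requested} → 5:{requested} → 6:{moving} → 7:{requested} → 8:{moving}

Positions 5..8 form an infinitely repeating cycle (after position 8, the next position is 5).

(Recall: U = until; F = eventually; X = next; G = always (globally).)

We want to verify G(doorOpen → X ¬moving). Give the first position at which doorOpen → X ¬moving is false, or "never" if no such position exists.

never

doorOpen → X ¬moving holds at every position 0..8, and those are all the positions the trace ever visits, so the invariant G(doorOpen → X ¬moving) is never violated.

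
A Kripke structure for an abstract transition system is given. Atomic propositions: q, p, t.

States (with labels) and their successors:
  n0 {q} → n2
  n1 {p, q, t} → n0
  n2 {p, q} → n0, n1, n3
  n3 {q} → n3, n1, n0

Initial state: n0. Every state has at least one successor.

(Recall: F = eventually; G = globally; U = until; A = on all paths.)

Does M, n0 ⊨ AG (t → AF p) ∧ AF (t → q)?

Holds

States satisfying t → AF p: {n0, n1, n2, n3}.
States satisfying AG (t → AF p): {n0, n1, n2, n3}.
States satisfying t → q: {n0, n1, n2, n3}.
States satisfying AF (t → q): {n0, n1, n2, n3}.
States satisfying AG (t → AF p) ∧ AF (t → q): {n0, n1, n2, n3}.
n0 ∈ Sat(AG (t → AF p) ∧ AF (t → q)).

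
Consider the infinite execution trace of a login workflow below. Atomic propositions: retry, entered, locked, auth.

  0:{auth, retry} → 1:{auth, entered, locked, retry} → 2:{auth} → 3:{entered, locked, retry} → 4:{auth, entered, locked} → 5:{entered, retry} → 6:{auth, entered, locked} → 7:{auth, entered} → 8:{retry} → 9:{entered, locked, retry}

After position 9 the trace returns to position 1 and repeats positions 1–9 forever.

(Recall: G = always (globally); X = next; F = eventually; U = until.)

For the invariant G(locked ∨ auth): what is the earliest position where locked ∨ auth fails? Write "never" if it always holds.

Check locked ∨ auth at each position in order: 0 ✓, 1 ✓, 2 ✓, 3 ✓, 4 ✓.
At position 5 the labels are {entered, retry}, so locked ∨ auth is false there. This is the first violation.

5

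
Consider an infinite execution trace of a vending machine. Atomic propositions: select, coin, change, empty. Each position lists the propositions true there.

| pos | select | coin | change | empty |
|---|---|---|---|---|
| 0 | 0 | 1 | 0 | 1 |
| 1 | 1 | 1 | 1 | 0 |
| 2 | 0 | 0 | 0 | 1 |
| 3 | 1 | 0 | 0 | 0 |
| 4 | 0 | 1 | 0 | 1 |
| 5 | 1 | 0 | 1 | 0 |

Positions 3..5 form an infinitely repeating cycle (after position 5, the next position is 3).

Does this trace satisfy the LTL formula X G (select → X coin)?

Does not hold

The position after 0 is 1; G (select → X coin) is false there.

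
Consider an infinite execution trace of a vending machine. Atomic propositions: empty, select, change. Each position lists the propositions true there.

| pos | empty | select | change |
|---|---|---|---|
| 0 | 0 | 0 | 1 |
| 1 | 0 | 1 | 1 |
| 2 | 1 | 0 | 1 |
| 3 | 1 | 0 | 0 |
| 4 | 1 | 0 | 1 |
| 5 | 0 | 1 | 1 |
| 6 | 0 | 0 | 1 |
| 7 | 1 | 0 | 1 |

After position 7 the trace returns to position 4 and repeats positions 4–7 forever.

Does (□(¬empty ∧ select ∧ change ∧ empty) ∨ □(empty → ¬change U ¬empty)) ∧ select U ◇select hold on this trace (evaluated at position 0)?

Violated

Walking from position 0: ◇select first holds at position 0, and select holds at every earlier position along the way, so select U ◇select holds.
At position 0: □(¬empty ∧ select ∧ change ∧ empty) ∨ □(empty → ¬change U ¬empty) is false; select U ◇select is true; so (□(¬empty ∧ select ∧ change ∧ empty) ∨ □(empty → ¬change U ¬empty)) ∧ select U ◇select is false.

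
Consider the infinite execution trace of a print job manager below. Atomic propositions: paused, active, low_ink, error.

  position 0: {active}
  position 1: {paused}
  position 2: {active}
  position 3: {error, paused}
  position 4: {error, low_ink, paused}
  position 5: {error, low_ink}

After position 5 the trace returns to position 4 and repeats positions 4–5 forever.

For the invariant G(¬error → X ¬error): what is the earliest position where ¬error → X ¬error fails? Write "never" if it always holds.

2

Check ¬error → X ¬error at each position in order: 0 ✓, 1 ✓.
At position 2 the labels are {active} and the next position 3 has {error, paused}, so ¬error → X ¬error is false there. This is the first violation.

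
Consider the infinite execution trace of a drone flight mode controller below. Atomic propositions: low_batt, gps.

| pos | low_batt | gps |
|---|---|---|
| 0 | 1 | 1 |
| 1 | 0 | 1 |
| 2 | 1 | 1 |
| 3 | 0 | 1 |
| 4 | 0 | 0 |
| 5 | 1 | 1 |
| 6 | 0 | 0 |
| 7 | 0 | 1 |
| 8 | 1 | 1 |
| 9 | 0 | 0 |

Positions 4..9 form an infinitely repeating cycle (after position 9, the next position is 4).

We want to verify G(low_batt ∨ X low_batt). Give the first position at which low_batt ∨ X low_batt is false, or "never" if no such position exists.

Check low_batt ∨ X low_batt at each position in order: 0 ✓, 1 ✓, 2 ✓.
At position 3 the labels are {gps} and the next position 4 has {}, so low_batt ∨ X low_batt is false there. This is the first violation.

3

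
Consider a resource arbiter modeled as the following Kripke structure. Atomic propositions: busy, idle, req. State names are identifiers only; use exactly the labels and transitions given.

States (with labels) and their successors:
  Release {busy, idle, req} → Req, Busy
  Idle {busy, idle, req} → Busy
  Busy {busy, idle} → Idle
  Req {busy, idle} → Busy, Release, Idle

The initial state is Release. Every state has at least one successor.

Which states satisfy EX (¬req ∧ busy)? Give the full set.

States satisfying ¬req ∧ busy: {Busy, Req}.
States satisfying EX (¬req ∧ busy): {Release, Idle, Req}.

{Release, Idle, Req}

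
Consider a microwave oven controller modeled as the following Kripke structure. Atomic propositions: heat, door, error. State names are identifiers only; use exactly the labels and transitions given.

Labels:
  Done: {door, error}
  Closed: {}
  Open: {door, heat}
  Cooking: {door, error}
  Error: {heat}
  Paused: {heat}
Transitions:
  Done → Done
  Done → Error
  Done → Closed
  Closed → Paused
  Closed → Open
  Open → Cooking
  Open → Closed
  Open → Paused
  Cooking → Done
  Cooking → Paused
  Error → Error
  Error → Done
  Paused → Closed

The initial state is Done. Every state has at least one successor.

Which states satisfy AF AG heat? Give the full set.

States satisfying AG heat: ∅.
States satisfying AF AG heat: ∅.

none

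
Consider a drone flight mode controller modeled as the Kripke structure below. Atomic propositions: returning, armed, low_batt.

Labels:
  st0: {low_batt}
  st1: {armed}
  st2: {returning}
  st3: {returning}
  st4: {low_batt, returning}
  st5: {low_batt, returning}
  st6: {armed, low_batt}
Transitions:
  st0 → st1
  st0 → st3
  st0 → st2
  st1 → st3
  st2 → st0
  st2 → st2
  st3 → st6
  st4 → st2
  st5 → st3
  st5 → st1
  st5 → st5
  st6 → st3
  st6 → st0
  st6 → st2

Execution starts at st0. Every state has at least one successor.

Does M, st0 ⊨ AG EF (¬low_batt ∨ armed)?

Holds

States satisfying EF (¬low_batt ∨ armed): {st0, st1, st2, st3, st4, st5, st6}.
States satisfying AG EF (¬low_batt ∨ armed): {st0, st1, st2, st3, st4, st5, st6}.
Every state reachable from st0 satisfies EF (¬low_batt ∨ armed).
st0 ∈ Sat(AG EF (¬low_batt ∨ armed)).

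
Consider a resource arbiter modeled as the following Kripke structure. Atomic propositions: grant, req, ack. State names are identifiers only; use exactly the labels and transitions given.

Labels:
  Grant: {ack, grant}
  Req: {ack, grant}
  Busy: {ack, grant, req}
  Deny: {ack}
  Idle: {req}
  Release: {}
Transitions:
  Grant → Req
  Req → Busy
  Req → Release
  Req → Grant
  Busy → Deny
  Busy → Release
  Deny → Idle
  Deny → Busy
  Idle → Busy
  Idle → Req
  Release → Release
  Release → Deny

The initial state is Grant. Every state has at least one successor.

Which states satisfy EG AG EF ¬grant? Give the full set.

States satisfying AG EF ¬grant: {Grant, Req, Busy, Deny, Idle, Release}.
States satisfying EG AG EF ¬grant: {Grant, Req, Busy, Deny, Idle, Release}.

{Grant, Req, Busy, Deny, Idle, Release}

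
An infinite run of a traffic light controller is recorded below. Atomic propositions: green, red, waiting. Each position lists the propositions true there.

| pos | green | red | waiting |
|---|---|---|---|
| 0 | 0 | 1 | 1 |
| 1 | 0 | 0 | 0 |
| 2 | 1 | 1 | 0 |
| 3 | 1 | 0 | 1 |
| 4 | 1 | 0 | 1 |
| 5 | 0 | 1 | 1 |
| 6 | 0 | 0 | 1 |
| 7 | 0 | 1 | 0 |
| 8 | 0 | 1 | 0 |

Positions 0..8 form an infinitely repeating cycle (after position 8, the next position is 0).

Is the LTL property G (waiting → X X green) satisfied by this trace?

Does not hold

waiting → X X green must hold at every position from 0 onward. It fails at position 3, so G (waiting → X X green) is false.
Positions where waiting holds: 0, 3, 4, 5, 6.
Check X X green at each: 0→ok, 3→fails, 4→fails, 5→fails, 6→fails.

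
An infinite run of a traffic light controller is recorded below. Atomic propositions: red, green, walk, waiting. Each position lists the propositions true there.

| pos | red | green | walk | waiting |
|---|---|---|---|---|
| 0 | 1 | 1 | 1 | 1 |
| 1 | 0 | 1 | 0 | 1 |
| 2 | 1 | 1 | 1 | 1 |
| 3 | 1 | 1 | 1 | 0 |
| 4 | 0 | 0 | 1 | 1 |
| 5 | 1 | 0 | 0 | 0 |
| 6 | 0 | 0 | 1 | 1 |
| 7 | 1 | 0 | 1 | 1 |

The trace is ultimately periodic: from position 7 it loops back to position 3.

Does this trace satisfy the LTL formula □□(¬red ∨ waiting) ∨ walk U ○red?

Yes

□(¬red ∨ waiting) must hold at every position from 0 onward. It fails at position 0, so □□(¬red ∨ waiting) is false.
Walking from position 0: ○red first holds at position 1, and walk holds at every earlier position along the way, so walk U ○red holds.
At position 0: □□(¬red ∨ waiting) is false; walk U ○red is true; so □□(¬red ∨ waiting) ∨ walk U ○red is true.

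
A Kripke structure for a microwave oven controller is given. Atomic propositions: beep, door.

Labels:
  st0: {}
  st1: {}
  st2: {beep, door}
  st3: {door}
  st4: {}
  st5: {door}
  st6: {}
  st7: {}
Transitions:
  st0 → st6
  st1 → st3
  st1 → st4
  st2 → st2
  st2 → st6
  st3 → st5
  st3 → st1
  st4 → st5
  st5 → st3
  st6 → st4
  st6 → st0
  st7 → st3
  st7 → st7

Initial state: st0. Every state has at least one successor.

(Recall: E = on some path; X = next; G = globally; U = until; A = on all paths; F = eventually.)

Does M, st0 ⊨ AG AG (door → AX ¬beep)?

States satisfying AG (door → AX ¬beep): {st0, st1, st3, st4, st5, st6, st7}.
States satisfying AG AG (door → AX ¬beep): {st0, st1, st3, st4, st5, st6, st7}.
Every state reachable from st0 satisfies AG (door → AX ¬beep).
st0 ∈ Sat(AG AG (door → AX ¬beep)).

Satisfied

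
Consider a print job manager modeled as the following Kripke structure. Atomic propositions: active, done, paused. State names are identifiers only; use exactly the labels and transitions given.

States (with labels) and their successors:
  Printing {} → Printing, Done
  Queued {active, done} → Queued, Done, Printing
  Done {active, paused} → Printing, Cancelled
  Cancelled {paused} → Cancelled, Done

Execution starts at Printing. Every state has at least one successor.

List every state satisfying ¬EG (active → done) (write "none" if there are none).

States satisfying active → done: {Printing, Queued, Cancelled}.
States satisfying EG (active → done): {Printing, Queued, Cancelled}.
States satisfying ¬EG (active → done): {Done}.

{Done}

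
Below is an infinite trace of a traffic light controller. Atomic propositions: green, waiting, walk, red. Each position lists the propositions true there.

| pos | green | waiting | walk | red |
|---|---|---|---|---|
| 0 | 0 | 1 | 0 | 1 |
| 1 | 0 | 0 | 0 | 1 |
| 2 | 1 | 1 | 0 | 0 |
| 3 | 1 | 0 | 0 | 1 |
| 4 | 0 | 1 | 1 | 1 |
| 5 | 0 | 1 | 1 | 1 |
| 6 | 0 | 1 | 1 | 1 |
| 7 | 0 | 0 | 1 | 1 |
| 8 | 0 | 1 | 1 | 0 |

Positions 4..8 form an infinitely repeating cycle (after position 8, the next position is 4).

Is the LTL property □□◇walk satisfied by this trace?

Holds

□◇walk holds at every position 0..8, and those are all positions ever visited, so □□◇walk holds.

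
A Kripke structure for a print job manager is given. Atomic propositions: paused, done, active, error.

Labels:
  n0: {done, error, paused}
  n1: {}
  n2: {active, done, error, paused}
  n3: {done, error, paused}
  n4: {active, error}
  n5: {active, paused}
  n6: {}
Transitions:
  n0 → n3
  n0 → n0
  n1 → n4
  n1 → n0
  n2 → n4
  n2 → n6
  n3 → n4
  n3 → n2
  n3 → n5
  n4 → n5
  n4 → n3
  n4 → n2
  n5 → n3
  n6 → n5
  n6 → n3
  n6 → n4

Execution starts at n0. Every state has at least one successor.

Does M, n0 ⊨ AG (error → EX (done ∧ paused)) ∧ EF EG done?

States satisfying error → EX (done ∧ paused): {n0, n1, n3, n4, n5, n6}.
States satisfying AG (error → EX (done ∧ paused)): ∅.
States satisfying EG done: {n0}.
States satisfying EF EG done: {n0, n1}.
States satisfying AG (error → EX (done ∧ paused)) ∧ EF EG done: ∅.
n0 ∉ Sat(AG (error → EX (done ∧ paused)) ∧ EF EG done).

Violated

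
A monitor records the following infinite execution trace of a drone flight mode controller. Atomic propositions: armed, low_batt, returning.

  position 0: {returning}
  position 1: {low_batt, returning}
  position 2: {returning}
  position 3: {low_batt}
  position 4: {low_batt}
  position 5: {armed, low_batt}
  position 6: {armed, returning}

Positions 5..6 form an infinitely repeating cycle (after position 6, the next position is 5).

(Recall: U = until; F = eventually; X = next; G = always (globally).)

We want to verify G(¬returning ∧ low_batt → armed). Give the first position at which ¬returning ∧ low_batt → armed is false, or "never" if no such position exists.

Check ¬returning ∧ low_batt → armed at each position in order: 0 ✓, 1 ✓, 2 ✓.
At position 3 the labels are {low_batt}, so ¬returning ∧ low_batt → armed is false there. This is the first violation.

3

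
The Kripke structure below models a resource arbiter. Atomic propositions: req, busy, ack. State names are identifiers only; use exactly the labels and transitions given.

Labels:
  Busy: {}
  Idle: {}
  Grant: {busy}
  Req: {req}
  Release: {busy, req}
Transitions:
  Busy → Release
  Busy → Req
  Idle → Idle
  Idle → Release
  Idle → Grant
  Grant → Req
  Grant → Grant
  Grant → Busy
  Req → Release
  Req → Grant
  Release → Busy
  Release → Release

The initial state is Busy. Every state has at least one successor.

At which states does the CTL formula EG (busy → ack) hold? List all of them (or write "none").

States satisfying busy → ack: {Busy, Idle, Req}.
States satisfying EG (busy → ack): {Idle}.

{Idle}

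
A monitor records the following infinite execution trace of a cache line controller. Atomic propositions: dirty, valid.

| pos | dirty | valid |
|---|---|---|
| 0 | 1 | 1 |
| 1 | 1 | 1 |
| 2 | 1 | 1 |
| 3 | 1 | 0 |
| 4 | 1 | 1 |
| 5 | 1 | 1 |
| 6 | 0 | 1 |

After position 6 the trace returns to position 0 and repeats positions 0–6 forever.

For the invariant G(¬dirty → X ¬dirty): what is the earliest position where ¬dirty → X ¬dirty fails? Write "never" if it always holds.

Check ¬dirty → X ¬dirty at each position in order: 0 ✓, 1 ✓, 2 ✓, 3 ✓, 4 ✓, 5 ✓.
At position 6 the labels are {valid} and the next position 0 has {dirty, valid}, so ¬dirty → X ¬dirty is false there. This is the first violation.

6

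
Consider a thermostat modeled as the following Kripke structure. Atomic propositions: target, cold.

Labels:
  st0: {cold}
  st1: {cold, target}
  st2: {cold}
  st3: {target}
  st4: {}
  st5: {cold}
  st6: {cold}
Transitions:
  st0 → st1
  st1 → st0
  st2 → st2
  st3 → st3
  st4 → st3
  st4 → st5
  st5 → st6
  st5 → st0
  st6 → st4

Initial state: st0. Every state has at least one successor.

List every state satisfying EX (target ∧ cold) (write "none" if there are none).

{st0}

States satisfying target ∧ cold: {st1}.
States satisfying EX (target ∧ cold): {st0}.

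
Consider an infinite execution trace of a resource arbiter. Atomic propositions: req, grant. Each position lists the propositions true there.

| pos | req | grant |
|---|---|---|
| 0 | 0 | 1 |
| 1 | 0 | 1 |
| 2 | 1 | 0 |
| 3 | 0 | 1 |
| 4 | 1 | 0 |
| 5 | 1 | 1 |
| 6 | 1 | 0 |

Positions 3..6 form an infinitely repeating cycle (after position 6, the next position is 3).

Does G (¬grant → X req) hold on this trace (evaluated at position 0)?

¬grant → X req must hold at every position from 0 onward. It fails at position 2, so G (¬grant → X req) is false.
Positions where ¬grant holds: 2, 4, 6.
Check X req at each: 2→fails, 4→ok, 6→fails.

No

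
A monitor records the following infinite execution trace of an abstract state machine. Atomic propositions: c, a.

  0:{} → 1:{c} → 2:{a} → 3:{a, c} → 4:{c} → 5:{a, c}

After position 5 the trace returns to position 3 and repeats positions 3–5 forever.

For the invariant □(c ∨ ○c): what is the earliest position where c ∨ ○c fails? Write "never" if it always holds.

c ∨ ○c holds at every position 0..5, and those are all the positions the trace ever visits, so the invariant □(c ∨ ○c) is never violated.

never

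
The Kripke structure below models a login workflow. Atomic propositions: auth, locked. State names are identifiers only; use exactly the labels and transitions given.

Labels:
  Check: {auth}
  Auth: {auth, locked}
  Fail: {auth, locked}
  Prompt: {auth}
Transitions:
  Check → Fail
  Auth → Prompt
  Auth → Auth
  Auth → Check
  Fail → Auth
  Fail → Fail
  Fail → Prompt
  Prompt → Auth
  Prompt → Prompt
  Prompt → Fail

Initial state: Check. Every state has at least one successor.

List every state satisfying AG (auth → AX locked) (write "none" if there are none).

none

States satisfying auth → AX locked: {Check}.
States satisfying AG (auth → AX locked): ∅.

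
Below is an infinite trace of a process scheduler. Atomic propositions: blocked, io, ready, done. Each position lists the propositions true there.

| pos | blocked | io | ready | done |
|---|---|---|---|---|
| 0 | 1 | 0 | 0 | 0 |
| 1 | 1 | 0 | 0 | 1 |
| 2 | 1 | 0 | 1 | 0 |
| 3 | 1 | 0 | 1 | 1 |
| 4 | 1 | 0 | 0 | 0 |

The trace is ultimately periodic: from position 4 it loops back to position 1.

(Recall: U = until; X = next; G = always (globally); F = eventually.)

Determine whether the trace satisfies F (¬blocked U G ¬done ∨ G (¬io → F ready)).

¬blocked U G ¬done ∨ G (¬io → F ready) holds at position 0, which is reachable from 0, so F (¬blocked U G ¬done ∨ G (¬io → F ready)) holds.

Satisfied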